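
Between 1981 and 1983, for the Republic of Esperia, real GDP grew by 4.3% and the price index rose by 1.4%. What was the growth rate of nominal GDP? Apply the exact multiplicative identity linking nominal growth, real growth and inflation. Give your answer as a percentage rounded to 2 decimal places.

5.76%

(1 + g_nom) = (1 + g_real)(1 + π) = 1.0430 × 1.0140 = 1.05760.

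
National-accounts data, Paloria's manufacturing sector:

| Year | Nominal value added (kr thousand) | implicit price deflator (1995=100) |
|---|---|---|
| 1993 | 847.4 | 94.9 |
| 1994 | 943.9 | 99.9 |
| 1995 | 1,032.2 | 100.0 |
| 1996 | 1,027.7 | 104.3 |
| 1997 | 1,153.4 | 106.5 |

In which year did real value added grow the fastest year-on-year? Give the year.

1994: real = 943.9/0.999 = 944.84; growth vs 1993 (892.94) = 5.81%.
1995: real = 1032.2/1.000 = 1032.20; growth vs 1994 (944.84) = 9.25%.
1996: real = 1027.7/1.043 = 985.33; growth vs 1995 (1032.20) = -4.54%.
1997: real = 1153.4/1.065 = 1083.00; growth vs 1996 (985.33) = 9.91%.

1997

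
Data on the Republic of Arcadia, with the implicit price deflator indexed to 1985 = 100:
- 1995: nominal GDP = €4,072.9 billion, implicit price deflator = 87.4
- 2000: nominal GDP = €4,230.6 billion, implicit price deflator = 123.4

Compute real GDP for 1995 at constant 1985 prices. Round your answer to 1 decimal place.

€4,660.1 billion

Real GDP = Nominal / (implicit price deflator/100) = 4072.9 / 0.874 = 4660.07.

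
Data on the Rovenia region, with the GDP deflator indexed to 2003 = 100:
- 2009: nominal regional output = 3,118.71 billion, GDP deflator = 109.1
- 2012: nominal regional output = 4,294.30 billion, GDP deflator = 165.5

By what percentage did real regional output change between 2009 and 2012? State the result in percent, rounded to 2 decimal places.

-9.23%

Deflate each year: 2009 → 3118.71/1.091 = 2858.58; 2012 → 4294.30/1.655 = 2594.74.
So real regional output changed by 2594.74/2858.58 − 1 = -0.0923, i.e. -9.23%.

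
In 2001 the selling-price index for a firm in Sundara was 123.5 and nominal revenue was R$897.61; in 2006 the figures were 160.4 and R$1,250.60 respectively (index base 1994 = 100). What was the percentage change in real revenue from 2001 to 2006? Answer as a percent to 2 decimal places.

7.27%

Deflate each year: 2001 → 897.61/1.235 = 726.81; 2006 → 1250.60/1.604 = 779.68.
So real revenue changed by 779.68/726.81 − 1 = 0.0727, i.e. 7.27%.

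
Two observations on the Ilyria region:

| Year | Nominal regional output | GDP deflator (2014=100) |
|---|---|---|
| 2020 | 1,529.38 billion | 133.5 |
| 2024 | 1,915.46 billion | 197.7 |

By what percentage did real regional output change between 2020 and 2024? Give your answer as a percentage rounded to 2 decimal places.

-15.43%

Real regional output 2020 = 1529.38 / 1.335 = 1145.60.
Real regional output 2024 = 1915.46 / 1.977 = 968.87.
Real growth = 968.87 / 1145.60 − 1 = -0.1543.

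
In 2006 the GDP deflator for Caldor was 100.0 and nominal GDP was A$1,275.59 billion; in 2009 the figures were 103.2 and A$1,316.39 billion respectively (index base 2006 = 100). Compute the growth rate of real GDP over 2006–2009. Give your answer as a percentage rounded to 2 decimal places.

Deflate each year: 2006 → 1275.59/1.000 = 1275.59; 2009 → 1316.39/1.032 = 1275.57.
So real GDP changed by 1275.57/1275.59 − 1 = 0.0000, i.e. 0.00%.

0.00%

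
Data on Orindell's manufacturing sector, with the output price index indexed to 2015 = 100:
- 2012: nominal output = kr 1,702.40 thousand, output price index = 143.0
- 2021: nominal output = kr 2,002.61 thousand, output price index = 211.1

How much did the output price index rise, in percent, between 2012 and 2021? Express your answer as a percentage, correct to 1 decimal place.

Price-level change = 211.1 / 143.0 − 1 = 0.4762.

47.6%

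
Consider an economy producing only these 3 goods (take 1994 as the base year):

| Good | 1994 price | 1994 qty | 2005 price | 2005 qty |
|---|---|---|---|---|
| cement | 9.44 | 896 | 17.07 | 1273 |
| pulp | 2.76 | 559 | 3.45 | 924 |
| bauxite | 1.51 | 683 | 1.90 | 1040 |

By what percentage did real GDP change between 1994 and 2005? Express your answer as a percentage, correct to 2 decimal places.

Real GDP 1994 = Nominal GDP 1994 = 9.44·896 + 2.76·559 + 1.51·683 = 11032.41.
Real GDP 2005 (at 1994 prices) = 9.44·1273 + 2.76·924 + 1.51·1040 = 16137.76.
Real growth = 16137.76/11032.41 − 1 = 0.4628.

46.28%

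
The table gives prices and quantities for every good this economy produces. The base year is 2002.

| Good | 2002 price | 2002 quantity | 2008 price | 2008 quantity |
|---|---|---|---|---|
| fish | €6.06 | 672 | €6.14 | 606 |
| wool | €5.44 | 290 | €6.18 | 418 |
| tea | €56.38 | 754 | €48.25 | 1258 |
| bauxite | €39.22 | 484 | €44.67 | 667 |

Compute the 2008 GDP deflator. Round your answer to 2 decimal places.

Nominal GDP 2008 = 6.14·606 + 6.18·418 + 48.25·1258 + 44.67·667 = 96797.47.
Real GDP 2008 (at 2002 prices) = 6.06·606 + 5.44·418 + 56.38·1258 + 39.22·667 = 103032.06.
Deflator = Nominal/Real × 100 = 96797.47/103032.06 × 100 = 93.949.

93.95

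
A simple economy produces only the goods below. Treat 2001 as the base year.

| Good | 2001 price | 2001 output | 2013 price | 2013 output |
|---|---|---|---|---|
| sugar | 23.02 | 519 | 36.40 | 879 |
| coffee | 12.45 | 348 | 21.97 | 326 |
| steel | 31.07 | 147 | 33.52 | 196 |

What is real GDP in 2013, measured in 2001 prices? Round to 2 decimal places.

Real GDP 2013 = Σ (p_2001 × q_2013) = 23.02·879 + 12.45·326 + 31.07·196 = 30383.00.

30383.00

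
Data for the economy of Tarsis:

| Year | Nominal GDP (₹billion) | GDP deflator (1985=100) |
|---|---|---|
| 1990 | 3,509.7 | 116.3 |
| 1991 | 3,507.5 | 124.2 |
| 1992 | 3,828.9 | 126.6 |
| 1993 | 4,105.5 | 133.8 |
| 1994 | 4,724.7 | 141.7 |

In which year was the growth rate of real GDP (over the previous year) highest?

1994

1991: real = 3507.5/1.242 = 2824.07; growth vs 1990 (3017.80) = -6.42%.
1992: real = 3828.9/1.266 = 3024.41; growth vs 1991 (2824.07) = 7.09%.
1993: real = 4105.5/1.338 = 3068.39; growth vs 1992 (3024.41) = 1.45%.
1994: real = 4724.7/1.417 = 3334.30; growth vs 1993 (3068.39) = 8.67%.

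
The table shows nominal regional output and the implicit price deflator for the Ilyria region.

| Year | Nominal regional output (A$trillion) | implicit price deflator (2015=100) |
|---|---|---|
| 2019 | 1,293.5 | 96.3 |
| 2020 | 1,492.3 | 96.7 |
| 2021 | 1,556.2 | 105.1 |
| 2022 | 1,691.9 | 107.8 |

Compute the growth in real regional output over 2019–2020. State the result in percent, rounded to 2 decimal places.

Real regional output 2019 = 1293.5/0.963 = 1343.20.
Real regional output 2020 = 1492.3/0.967 = 1543.23.
Change = 1543.23/1343.20 − 1 = 0.1489.

14.89%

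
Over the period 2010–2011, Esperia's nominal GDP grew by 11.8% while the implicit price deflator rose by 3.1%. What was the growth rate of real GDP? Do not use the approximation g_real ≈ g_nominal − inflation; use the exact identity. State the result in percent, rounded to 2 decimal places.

8.44%

(1 + g_nom) = (1 + g_real)(1 + π), so g_real = 1.1180 / 1.0310 − 1 = 0.08438.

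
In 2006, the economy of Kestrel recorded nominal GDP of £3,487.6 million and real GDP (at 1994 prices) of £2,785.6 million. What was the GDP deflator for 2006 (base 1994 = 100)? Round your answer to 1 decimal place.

GDP deflator = (Nominal / Real) × 100 = 3487.6 / 2785.6 × 100 = 125.20.

125.2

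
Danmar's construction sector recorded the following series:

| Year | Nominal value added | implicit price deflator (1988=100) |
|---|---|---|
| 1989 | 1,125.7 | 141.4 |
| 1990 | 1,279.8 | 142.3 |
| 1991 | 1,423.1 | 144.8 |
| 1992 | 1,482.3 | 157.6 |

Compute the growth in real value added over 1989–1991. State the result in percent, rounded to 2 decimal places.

23.45%

Real value added 1989 = 1125.7/1.414 = 796.11.
Real value added 1991 = 1423.1/1.448 = 982.80.
Change = 982.80/796.11 − 1 = 0.2345.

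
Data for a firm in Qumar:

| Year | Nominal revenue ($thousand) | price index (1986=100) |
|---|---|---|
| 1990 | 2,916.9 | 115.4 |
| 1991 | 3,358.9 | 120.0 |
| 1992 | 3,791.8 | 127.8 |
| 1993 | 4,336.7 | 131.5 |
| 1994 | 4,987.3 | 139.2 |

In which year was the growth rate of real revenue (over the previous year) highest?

1991: real = 3358.9/1.200 = 2799.08; growth vs 1990 (2527.64) = 10.74%.
1992: real = 3791.8/1.278 = 2966.98; growth vs 1991 (2799.08) = 6.00%.
1993: real = 4336.7/1.315 = 3297.87; growth vs 1992 (2966.98) = 11.15%.
1994: real = 4987.3/1.392 = 3582.83; growth vs 1993 (3297.87) = 8.64%.

1993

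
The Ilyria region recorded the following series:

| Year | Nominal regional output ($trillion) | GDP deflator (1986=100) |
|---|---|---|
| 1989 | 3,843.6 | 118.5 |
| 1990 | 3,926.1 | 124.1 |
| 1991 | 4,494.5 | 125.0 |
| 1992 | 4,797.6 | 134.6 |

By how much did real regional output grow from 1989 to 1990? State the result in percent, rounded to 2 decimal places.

-2.46%

Real regional output 1989 = 3843.6/1.185 = 3243.54.
Real regional output 1990 = 3926.1/1.241 = 3163.66.
Change = 3163.66/3243.54 − 1 = -0.0246.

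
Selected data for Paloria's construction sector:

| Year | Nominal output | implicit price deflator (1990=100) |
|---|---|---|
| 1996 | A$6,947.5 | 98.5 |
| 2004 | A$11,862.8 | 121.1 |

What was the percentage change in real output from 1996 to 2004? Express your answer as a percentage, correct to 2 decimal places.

Deflate each year: 1996 → 6947.5/0.985 = 7053.30; 2004 → 11862.8/1.211 = 9795.87.
So real output changed by 9795.87/7053.30 − 1 = 0.3888, i.e. 38.88%.

38.88%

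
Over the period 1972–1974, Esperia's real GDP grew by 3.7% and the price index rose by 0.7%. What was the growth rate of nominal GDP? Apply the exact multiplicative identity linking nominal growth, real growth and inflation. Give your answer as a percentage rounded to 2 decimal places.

4.43%

(1 + g_nom) = (1 + g_real)(1 + π) = 1.0370 × 1.0070 = 1.04426.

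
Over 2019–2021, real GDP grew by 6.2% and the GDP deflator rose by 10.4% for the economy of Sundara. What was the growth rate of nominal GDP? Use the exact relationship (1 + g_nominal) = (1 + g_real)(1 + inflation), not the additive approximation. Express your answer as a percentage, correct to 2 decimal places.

(1 + g_nom) = (1 + g_real)(1 + π) = 1.0620 × 1.1040 = 1.17245.

17.24%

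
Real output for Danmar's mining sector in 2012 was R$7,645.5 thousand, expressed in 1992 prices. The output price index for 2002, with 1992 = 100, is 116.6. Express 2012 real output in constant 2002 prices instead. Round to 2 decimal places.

R$8,914.65 thousand

Real output in 2002 prices = Real output in 1992 prices × (P_2002/P_1992) = 7645.5 × 1.166 = 8914.65.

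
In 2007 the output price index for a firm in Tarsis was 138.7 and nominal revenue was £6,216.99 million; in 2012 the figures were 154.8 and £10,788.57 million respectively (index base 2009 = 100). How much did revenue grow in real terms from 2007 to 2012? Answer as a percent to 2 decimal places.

Real revenue 2007 = 6216.99 / 1.387 = 4482.33.
Real revenue 2012 = 10788.57 / 1.548 = 6969.36.
Real growth = 6969.36 / 4482.33 − 1 = 0.5549.

55.49%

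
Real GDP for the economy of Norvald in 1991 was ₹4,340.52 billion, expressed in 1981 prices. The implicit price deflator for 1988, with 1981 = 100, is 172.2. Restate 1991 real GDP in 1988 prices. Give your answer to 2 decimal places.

Real GDP in 1988 prices = Real GDP in 1981 prices × (P_1988/P_1981) = 4340.52 × 1.722 = 7474.38.

₹7,474.38 billion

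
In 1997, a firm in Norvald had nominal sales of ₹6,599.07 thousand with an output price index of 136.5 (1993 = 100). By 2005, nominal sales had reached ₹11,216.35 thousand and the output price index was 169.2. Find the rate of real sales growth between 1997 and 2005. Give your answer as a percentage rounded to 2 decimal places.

37.12%

Real sales 1997 = 6599.07 / 1.365 = 4834.48.
Real sales 2005 = 11216.35 / 1.692 = 6629.05.
Real growth = 6629.05 / 4834.48 − 1 = 0.3712.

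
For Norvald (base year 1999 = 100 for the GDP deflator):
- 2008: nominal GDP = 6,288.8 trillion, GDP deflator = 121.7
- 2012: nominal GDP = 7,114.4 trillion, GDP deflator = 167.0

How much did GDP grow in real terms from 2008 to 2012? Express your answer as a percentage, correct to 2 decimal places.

-17.56%

Real GDP 2008 = 6288.8 / 1.217 = 5167.46.
Real GDP 2012 = 7114.4 / 1.670 = 4260.12.
Real growth = 4260.12 / 5167.46 − 1 = -0.1756.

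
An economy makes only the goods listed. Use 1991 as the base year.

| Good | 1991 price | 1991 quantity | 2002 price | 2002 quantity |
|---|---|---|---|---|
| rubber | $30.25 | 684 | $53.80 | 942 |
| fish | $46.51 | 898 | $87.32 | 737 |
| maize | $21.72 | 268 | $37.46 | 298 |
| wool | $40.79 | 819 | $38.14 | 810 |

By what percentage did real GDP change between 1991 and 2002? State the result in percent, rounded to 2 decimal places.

0.59%

Real GDP 1991 = Nominal GDP 1991 = 30.25·684 + 46.51·898 + 21.72·268 + 40.79·819 = 101684.95.
Real GDP 2002 (at 1991 prices) = 30.25·942 + 46.51·737 + 21.72·298 + 40.79·810 = 102285.83.
Real growth = 102285.83/101684.95 − 1 = 0.0059.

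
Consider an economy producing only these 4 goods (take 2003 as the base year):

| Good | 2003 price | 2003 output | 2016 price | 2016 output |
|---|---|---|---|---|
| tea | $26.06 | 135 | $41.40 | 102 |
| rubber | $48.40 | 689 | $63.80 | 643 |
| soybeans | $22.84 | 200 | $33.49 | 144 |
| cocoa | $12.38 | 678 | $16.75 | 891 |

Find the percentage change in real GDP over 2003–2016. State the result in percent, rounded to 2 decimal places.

Real GDP 2003 = Nominal GDP 2003 = 26.06·135 + 48.40·689 + 22.84·200 + 12.38·678 = 49827.34.
Real GDP 2016 (at 2003 prices) = 26.06·102 + 48.40·643 + 22.84·144 + 12.38·891 = 48098.86.
Real growth = 48098.86/49827.34 − 1 = -0.0347.

-3.47%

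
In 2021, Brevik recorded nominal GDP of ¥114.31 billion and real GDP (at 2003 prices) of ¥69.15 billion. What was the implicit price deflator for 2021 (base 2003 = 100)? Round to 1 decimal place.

implicit price deflator = (Nominal / Real) × 100 = 114.31 / 69.15 × 100 = 165.31.

165.3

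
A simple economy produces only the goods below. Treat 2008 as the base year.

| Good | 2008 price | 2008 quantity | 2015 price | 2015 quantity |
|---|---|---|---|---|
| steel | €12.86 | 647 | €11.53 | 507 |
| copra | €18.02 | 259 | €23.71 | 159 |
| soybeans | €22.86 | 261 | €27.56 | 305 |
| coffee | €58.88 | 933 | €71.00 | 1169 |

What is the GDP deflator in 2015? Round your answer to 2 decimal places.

118.58

Nominal GDP 2015 = 11.53·507 + 23.71·159 + 27.56·305 + 71.00·1169 = 101020.40.
Real GDP 2015 (at 2008 prices) = 12.86·507 + 18.02·159 + 22.86·305 + 58.88·1169 = 85188.22.
Deflator = Nominal/Real × 100 = 101020.40/85188.22 × 100 = 118.585.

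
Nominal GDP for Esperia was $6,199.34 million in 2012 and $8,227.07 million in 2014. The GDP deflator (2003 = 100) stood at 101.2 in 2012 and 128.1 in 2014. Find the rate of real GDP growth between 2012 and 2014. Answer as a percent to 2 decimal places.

4.84%

Deflate each year: 2012 → 6199.34/1.012 = 6125.83; 2014 → 8227.07/1.281 = 6422.38.
So real GDP changed by 6422.38/6125.83 − 1 = 0.0484, i.e. 4.84%.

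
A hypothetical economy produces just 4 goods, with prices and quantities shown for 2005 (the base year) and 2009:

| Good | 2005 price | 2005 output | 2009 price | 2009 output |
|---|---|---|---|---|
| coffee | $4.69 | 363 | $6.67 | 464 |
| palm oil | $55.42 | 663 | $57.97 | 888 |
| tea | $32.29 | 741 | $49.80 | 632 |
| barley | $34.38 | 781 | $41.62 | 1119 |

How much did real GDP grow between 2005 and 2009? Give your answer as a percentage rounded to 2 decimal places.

23.59%

Real GDP 2005 = Nominal GDP 2005 = 4.69·363 + 55.42·663 + 32.29·741 + 34.38·781 = 89223.60.
Real GDP 2009 (at 2005 prices) = 4.69·464 + 55.42·888 + 32.29·632 + 34.38·1119 = 110267.62.
Real growth = 110267.62/89223.60 − 1 = 0.2359.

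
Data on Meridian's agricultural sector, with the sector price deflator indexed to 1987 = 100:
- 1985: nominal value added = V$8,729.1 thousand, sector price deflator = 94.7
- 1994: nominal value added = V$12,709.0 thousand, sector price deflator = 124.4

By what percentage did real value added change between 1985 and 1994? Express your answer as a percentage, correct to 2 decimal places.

10.83%

Real value added 1985 = 8729.1 / 0.947 = 9217.63.
Real value added 1994 = 12709.0 / 1.244 = 10216.24.
Real growth = 10216.24 / 9217.63 − 1 = 0.1083.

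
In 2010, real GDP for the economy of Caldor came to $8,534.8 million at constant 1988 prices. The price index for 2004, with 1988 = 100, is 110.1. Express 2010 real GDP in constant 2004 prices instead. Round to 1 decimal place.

$9,396.8 million

Real GDP in 2004 prices = Real GDP in 1988 prices × (P_2004/P_1988) = 8534.8 × 1.101 = 9396.81.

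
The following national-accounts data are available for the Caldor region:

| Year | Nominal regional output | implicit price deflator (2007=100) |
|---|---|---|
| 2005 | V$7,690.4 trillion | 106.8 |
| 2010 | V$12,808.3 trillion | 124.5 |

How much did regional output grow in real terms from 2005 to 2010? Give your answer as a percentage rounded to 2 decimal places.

42.87%

Real regional output 2005 = 7690.4 / 1.068 = 7200.75.
Real regional output 2010 = 12808.3 / 1.245 = 10287.79.
Real growth = 10287.79 / 7200.75 − 1 = 0.4287.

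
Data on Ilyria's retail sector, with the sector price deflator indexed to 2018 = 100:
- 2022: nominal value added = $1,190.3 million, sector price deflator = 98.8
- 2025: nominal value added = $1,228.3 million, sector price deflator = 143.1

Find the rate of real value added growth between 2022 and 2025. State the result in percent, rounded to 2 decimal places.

-28.75%

Real value added 2022 = 1190.3 / 0.988 = 1204.76.
Real value added 2025 = 1228.3 / 1.431 = 858.35.
Real growth = 858.35 / 1204.76 − 1 = -0.2875.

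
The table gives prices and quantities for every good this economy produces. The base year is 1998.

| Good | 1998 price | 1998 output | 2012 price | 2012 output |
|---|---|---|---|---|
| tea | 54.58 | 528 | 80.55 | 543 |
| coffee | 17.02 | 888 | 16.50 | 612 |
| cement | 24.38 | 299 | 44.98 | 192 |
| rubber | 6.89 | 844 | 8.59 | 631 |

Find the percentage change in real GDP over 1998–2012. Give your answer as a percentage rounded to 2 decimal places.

-13.95%

Real GDP 1998 = Nominal GDP 1998 = 54.58·528 + 17.02·888 + 24.38·299 + 6.89·844 = 57036.78.
Real GDP 2012 (at 1998 prices) = 54.58·543 + 17.02·612 + 24.38·192 + 6.89·631 = 49081.73.
Real growth = 49081.73/57036.78 − 1 = -0.1395.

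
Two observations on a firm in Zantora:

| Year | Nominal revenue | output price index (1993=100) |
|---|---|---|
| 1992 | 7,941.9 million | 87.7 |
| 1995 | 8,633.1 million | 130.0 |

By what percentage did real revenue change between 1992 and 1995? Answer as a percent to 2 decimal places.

Deflate each year: 1992 → 7941.9/0.877 = 9055.76; 1995 → 8633.1/1.300 = 6640.85.
So real revenue changed by 6640.85/9055.76 − 1 = -0.2667, i.e. -26.67%.

-26.67%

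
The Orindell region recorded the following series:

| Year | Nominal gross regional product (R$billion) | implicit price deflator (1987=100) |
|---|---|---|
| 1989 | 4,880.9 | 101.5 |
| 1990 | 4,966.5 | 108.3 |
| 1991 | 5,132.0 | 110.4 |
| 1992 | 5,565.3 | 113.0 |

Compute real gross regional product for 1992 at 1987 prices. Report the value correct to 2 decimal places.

R$4,925.04 billion

Real gross regional product 1992 = 5565.3 / 1.130 = 4925.04.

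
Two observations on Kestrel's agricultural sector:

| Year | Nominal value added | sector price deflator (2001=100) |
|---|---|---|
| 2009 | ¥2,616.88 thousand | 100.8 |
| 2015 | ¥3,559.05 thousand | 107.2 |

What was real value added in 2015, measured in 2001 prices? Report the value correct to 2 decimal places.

Real value added = Nominal / (sector price deflator/100) = 3559.05 / 1.072 = 3320.01.

¥3,320.01 thousand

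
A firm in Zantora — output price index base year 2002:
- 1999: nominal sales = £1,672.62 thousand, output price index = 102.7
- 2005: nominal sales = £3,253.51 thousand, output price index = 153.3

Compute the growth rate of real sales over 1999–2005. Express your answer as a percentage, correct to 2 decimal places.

30.31%

Deflate each year: 1999 → 1672.62/1.027 = 1628.65; 2005 → 3253.51/1.533 = 2122.32.
So real sales changed by 2122.32/1628.65 − 1 = 0.3031, i.e. 30.31%.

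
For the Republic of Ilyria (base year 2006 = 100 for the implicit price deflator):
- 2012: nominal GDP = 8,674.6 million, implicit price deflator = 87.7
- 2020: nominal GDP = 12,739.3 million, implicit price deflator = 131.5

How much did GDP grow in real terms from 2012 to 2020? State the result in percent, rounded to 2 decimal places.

Deflate each year: 2012 → 8674.6/0.877 = 9891.22; 2020 → 12739.3/1.315 = 9687.68.
So real GDP changed by 9687.68/9891.22 − 1 = -0.0206, i.e. -2.06%.

-2.06%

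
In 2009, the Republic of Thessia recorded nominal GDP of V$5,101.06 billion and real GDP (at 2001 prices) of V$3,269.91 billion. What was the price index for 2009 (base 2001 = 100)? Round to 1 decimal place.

156.0

price index = (Nominal / Real) × 100 = 5101.06 / 3269.91 × 100 = 156.00.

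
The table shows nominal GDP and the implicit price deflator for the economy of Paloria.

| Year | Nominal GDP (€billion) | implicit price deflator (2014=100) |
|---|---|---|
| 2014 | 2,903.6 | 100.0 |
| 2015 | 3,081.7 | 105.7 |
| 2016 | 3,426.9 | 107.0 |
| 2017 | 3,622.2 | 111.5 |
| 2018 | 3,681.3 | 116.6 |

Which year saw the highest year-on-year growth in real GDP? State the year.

2016

2015: real = 3081.7/1.057 = 2915.52; growth vs 2014 (2903.60) = 0.41%.
2016: real = 3426.9/1.070 = 3202.71; growth vs 2015 (2915.52) = 9.85%.
2017: real = 3622.2/1.115 = 3248.61; growth vs 2016 (3202.71) = 1.43%.
2018: real = 3681.3/1.166 = 3157.20; growth vs 2017 (3248.61) = -2.81%.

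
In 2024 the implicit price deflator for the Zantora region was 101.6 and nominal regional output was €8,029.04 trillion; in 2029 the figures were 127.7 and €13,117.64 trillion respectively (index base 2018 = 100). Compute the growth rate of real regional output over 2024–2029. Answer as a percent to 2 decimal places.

Deflate each year: 2024 → 8029.04/1.016 = 7902.60; 2029 → 13117.64/1.277 = 10272.23.
So real regional output changed by 10272.23/7902.60 − 1 = 0.2999, i.e. 29.99%.

29.99%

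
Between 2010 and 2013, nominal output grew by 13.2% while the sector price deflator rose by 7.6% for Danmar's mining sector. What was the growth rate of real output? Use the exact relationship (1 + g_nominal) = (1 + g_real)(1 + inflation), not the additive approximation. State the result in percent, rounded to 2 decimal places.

5.20%

(1 + g_nom) = (1 + g_real)(1 + π), so g_real = 1.1320 / 1.0760 − 1 = 0.05204.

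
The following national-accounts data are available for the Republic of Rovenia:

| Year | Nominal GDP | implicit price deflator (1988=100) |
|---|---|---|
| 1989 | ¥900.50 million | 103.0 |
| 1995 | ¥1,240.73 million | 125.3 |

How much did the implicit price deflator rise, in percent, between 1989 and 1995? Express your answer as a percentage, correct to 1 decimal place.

Price-level change = 125.3 / 103.0 − 1 = 0.2165.

21.7%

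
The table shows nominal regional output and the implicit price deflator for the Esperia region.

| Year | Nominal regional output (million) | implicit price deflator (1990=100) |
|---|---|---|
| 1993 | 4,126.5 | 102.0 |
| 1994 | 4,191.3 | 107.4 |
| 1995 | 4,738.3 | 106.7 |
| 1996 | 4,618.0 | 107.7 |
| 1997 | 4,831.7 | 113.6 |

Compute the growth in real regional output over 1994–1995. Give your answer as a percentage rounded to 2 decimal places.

Real regional output 1994 = 4191.3/1.074 = 3902.51.
Real regional output 1995 = 4738.3/1.067 = 4440.77.
Change = 4440.77/3902.51 − 1 = 0.1379.

13.79%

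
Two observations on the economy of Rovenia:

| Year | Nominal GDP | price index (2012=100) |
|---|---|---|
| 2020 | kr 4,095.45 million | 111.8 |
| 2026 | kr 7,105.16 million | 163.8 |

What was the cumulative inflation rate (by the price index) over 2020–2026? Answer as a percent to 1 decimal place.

46.5%

Price-level change = 163.8 / 111.8 − 1 = 0.4651.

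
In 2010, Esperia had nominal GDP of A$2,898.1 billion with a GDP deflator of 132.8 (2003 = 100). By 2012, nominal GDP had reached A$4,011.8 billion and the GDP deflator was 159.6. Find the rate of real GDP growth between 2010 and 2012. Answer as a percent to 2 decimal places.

Real GDP 2010 = 2898.1 / 1.328 = 2182.30.
Real GDP 2012 = 4011.8 / 1.596 = 2513.66.
Real growth = 2513.66 / 2182.30 − 1 = 0.1518.

15.18%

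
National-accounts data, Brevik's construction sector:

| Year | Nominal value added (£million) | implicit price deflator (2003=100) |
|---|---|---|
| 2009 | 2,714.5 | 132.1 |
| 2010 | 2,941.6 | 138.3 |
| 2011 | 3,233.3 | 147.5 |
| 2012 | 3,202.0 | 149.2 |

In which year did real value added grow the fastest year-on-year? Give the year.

2010

2010: real = 2941.6/1.383 = 2126.97; growth vs 2009 (2054.88) = 3.51%.
2011: real = 3233.3/1.475 = 2192.07; growth vs 2010 (2126.97) = 3.06%.
2012: real = 3202.0/1.492 = 2146.11; growth vs 2011 (2192.07) = -2.10%.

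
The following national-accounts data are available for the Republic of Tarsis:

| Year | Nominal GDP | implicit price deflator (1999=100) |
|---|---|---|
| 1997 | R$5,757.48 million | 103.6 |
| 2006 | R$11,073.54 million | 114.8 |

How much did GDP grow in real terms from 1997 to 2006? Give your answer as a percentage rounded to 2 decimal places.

Deflate each year: 1997 → 5757.48/1.036 = 5557.41; 2006 → 11073.54/1.148 = 9645.94.
So real GDP changed by 9645.94/5557.41 − 1 = 0.7357, i.e. 73.57%.

73.57%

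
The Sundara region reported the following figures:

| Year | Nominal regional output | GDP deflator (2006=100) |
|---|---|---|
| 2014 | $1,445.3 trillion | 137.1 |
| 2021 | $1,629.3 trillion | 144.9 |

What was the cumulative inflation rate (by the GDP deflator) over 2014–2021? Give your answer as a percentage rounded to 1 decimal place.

5.7%

Price-level change = 144.9 / 137.1 − 1 = 0.0569.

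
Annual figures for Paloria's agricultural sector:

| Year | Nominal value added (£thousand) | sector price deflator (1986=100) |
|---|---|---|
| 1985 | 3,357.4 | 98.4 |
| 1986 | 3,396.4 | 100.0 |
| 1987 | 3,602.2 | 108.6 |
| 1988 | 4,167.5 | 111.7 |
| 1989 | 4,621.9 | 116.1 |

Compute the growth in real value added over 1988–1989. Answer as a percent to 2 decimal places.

Real value added 1988 = 4167.5/1.117 = 3730.98.
Real value added 1989 = 4621.9/1.161 = 3980.96.
Change = 3980.96/3730.98 − 1 = 0.0670.

6.70%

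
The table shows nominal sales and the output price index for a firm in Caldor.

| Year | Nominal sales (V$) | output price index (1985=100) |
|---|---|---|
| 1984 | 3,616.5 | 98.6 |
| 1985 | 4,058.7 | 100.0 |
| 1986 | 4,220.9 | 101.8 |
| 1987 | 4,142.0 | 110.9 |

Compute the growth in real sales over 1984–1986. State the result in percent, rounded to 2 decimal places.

Real sales 1984 = 3616.5/0.986 = 3667.85.
Real sales 1986 = 4220.9/1.018 = 4146.27.
Change = 4146.27/3667.85 − 1 = 0.1304.

13.04%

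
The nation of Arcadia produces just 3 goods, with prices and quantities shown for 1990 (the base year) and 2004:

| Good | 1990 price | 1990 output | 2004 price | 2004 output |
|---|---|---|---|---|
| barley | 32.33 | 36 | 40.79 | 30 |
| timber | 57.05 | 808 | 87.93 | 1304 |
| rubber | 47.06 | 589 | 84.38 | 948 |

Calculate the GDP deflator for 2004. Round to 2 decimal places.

Nominal GDP 2004 = 40.79·30 + 87.93·1304 + 84.38·948 = 195876.66.
Real GDP 2004 (at 1990 prices) = 32.33·30 + 57.05·1304 + 47.06·948 = 119975.98.
Deflator = Nominal/Real × 100 = 195876.66/119975.98 × 100 = 163.263.

163.26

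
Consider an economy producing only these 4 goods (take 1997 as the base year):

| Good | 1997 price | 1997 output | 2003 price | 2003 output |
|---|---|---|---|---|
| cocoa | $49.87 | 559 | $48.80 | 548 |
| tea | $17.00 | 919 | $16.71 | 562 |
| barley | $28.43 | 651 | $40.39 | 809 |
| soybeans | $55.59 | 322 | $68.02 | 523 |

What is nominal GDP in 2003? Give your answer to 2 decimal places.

$104383.39

Nominal GDP 2003 = Σ (p_2003 × q_2003) = 48.80·548 + 16.71·562 + 40.39·809 + 68.02·523 = 104383.39.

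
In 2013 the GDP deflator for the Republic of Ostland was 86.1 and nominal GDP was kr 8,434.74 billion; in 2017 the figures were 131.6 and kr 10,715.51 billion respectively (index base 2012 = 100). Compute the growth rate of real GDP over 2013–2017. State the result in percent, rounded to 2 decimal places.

Real GDP 2013 = 8434.74 / 0.861 = 9796.45.
Real GDP 2017 = 10715.51 / 1.316 = 8142.48.
Real growth = 8142.48 / 9796.45 − 1 = -0.1688.

-16.88%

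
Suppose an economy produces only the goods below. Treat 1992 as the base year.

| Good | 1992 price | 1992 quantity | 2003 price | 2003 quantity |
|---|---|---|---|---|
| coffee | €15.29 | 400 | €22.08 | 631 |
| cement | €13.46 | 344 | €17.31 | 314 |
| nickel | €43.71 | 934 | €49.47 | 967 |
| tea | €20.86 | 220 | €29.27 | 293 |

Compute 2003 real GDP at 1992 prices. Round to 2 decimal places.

Real GDP 2003 = Σ (p_1992 × q_2003) = 15.29·631 + 13.46·314 + 43.71·967 + 20.86·293 = 62253.98.

€62253.98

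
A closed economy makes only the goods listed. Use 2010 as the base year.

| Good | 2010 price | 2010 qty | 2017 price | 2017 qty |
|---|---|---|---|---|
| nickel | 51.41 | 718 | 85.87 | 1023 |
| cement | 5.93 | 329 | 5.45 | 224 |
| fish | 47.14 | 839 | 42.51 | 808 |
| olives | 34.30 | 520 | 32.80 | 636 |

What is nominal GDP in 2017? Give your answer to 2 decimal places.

Nominal GDP 2017 = Σ (p_2017 × q_2017) = 85.87·1023 + 5.45·224 + 42.51·808 + 32.80·636 = 144274.69.

144274.69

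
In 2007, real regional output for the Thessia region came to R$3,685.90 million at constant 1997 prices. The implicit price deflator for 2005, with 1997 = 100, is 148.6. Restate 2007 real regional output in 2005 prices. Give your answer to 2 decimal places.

Real regional output in 2005 prices = Real regional output in 1997 prices × (P_2005/P_1997) = 3685.90 × 1.486 = 5477.25.

R$5,477.25 million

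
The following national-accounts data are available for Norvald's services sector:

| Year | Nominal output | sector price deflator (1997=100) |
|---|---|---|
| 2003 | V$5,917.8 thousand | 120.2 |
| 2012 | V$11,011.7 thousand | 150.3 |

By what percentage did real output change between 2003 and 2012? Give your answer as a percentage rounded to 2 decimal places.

Real output 2003 = 5917.8 / 1.202 = 4923.29.
Real output 2012 = 11011.7 / 1.503 = 7326.48.
Real growth = 7326.48 / 4923.29 − 1 = 0.4881.

48.81%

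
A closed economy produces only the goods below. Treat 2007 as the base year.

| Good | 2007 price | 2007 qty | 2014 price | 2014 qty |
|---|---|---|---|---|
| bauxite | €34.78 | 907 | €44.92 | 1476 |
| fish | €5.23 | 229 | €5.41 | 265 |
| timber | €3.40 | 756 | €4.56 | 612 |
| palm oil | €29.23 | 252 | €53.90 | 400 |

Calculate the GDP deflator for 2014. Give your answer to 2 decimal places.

Nominal GDP 2014 = 44.92·1476 + 5.41·265 + 4.56·612 + 53.90·400 = 92086.29.
Real GDP 2014 (at 2007 prices) = 34.78·1476 + 5.23·265 + 3.40·612 + 29.23·400 = 66494.03.
Deflator = Nominal/Real × 100 = 92086.29/66494.03 × 100 = 138.488.

138.49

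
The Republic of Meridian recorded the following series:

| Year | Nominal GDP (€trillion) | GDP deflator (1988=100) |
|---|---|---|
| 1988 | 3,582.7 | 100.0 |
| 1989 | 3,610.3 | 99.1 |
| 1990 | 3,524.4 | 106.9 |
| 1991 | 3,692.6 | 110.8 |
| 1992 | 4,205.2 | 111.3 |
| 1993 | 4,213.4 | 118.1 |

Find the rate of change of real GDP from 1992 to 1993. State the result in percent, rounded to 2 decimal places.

-5.57%

Real GDP 1992 = 4205.2/1.113 = 3778.26.
Real GDP 1993 = 4213.4/1.181 = 3567.65.
Change = 3567.65/3778.26 − 1 = -0.0557.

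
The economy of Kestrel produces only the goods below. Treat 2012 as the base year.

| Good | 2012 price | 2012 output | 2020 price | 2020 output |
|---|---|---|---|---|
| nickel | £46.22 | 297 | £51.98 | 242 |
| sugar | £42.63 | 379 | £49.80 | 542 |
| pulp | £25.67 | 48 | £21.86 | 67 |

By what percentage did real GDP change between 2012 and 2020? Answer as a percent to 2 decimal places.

15.73%

Real GDP 2012 = Nominal GDP 2012 = 46.22·297 + 42.63·379 + 25.67·48 = 31116.27.
Real GDP 2020 (at 2012 prices) = 46.22·242 + 42.63·542 + 25.67·67 = 36010.59.
Real growth = 36010.59/31116.27 − 1 = 0.1573.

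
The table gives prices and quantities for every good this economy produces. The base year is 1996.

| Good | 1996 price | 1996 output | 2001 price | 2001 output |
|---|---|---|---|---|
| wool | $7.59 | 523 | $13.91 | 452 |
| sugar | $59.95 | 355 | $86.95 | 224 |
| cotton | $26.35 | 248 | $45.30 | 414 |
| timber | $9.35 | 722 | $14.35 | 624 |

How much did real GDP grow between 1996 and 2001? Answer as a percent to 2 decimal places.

-12.80%

Real GDP 1996 = Nominal GDP 1996 = 7.59·523 + 59.95·355 + 26.35·248 + 9.35·722 = 38537.32.
Real GDP 2001 (at 1996 prices) = 7.59·452 + 59.95·224 + 26.35·414 + 9.35·624 = 33602.78.
Real growth = 33602.78/38537.32 − 1 = -0.1280.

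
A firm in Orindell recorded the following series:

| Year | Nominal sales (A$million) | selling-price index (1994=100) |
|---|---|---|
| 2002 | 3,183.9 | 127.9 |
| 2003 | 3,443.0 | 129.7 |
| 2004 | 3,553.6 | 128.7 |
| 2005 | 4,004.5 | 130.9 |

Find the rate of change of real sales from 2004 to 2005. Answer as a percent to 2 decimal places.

10.79%

Real sales 2004 = 3553.6/1.287 = 2761.15.
Real sales 2005 = 4004.5/1.309 = 3059.21.
Change = 3059.21/2761.15 − 1 = 0.1079.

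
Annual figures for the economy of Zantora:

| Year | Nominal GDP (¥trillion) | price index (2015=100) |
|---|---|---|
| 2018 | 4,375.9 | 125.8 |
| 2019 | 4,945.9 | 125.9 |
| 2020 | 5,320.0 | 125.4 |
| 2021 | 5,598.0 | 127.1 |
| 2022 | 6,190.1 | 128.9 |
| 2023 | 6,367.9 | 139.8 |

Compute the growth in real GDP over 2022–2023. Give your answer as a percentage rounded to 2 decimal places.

Real GDP 2022 = 6190.1/1.289 = 4802.25.
Real GDP 2023 = 6367.9/1.398 = 4555.01.
Change = 4555.01/4802.25 − 1 = -0.0515.

-5.15%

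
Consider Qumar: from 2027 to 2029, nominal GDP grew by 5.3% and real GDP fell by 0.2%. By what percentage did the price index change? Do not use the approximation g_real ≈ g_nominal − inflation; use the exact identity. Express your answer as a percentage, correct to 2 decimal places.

(1 + g_nom) = (1 + g_real)(1 + π), so π = 1.0530 / 0.9980 − 1 = 0.05511.

5.51%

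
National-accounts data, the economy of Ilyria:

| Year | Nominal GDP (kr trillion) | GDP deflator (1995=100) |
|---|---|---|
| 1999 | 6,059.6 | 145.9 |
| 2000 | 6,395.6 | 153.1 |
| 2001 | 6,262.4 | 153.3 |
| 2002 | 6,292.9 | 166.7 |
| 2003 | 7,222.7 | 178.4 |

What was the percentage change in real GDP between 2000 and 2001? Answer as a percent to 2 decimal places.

Real GDP 2000 = 6395.6/1.531 = 4177.40.
Real GDP 2001 = 6262.4/1.533 = 4085.06.
Change = 4085.06/4177.40 − 1 = -0.0221.

-2.21%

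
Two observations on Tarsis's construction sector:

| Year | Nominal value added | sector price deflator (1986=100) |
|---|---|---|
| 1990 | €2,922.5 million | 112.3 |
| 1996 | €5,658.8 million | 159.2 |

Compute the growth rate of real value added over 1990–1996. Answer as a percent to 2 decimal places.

36.59%

Deflate each year: 1990 → 2922.5/1.123 = 2602.40; 1996 → 5658.8/1.592 = 3554.52.
So real value added changed by 3554.52/2602.40 − 1 = 0.3659, i.e. 36.59%.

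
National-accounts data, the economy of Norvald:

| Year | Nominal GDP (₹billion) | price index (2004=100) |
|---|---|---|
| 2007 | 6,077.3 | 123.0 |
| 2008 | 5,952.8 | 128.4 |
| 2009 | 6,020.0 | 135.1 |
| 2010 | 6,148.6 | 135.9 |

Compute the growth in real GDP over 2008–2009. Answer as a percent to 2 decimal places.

-3.89%

Real GDP 2008 = 5952.8/1.284 = 4636.14.
Real GDP 2009 = 6020.0/1.351 = 4455.96.
Change = 4455.96/4636.14 − 1 = -0.0389.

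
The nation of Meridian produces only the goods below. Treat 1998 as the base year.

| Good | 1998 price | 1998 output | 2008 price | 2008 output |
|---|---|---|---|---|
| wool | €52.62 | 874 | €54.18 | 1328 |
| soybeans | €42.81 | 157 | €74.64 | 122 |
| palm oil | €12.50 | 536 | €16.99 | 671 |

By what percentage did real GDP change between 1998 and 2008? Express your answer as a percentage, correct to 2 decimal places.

Real GDP 1998 = Nominal GDP 1998 = 52.62·874 + 42.81·157 + 12.50·536 = 59411.05.
Real GDP 2008 (at 1998 prices) = 52.62·1328 + 42.81·122 + 12.50·671 = 83489.68.
Real growth = 83489.68/59411.05 − 1 = 0.4053.

40.53%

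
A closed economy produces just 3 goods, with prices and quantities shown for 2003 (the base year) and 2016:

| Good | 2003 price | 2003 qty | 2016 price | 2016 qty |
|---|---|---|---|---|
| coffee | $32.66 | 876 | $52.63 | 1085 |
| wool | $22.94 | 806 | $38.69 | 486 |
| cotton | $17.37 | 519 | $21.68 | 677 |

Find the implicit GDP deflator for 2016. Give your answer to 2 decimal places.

155.26

Nominal GDP 2016 = 52.63·1085 + 38.69·486 + 21.68·677 = 90584.25.
Real GDP 2016 (at 2003 prices) = 32.66·1085 + 22.94·486 + 17.37·677 = 58344.43.
Deflator = Nominal/Real × 100 = 90584.25/58344.43 × 100 = 155.258.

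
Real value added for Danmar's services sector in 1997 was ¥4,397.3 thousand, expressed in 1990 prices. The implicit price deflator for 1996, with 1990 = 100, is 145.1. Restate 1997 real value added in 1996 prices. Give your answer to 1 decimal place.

¥6,380.5 thousand

Real value added in 1996 prices = Real value added in 1990 prices × (P_1996/P_1990) = 4397.3 × 1.451 = 6380.48.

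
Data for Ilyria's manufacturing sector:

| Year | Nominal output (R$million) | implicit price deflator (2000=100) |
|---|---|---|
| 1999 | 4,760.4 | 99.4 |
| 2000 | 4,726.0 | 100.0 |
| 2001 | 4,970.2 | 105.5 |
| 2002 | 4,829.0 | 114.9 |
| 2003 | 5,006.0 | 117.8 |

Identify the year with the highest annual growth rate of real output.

2000: real = 4726.0/1.000 = 4726.00; growth vs 1999 (4789.13) = -1.32%.
2001: real = 4970.2/1.055 = 4711.09; growth vs 2000 (4726.00) = -0.32%.
2002: real = 4829.0/1.149 = 4202.79; growth vs 2001 (4711.09) = -10.79%.
2003: real = 5006.0/1.178 = 4249.58; growth vs 2002 (4202.79) = 1.11%.

2003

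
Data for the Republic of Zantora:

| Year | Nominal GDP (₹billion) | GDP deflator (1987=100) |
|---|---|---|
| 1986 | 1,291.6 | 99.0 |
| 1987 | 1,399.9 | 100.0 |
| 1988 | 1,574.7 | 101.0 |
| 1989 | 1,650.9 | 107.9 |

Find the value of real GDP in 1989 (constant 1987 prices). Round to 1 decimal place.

Real GDP 1989 = 1650.9 / 1.079 = 1530.03.

₹1,530.0 billion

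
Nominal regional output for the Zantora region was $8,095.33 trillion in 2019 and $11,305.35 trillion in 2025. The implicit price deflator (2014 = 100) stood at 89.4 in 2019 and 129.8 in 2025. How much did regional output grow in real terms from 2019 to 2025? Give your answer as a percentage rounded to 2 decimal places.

Deflate each year: 2019 → 8095.33/0.894 = 9055.18; 2025 → 11305.35/1.298 = 8709.82.
So real regional output changed by 8709.82/9055.18 − 1 = -0.0381, i.e. -3.81%.

-3.81%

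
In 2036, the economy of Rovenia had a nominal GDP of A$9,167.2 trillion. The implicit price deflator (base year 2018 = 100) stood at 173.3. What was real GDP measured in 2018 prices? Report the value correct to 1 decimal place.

Real GDP = Nominal / (implicit price deflator/100) = 9167.2 / 1.733 = 5289.79.

A$5,289.8 trillion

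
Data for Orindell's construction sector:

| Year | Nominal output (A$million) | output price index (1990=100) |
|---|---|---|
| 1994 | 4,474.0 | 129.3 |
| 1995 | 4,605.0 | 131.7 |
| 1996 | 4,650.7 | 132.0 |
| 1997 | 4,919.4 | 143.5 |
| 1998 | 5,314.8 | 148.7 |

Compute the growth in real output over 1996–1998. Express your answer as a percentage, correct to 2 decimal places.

Real output 1996 = 4650.7/1.320 = 3523.26.
Real output 1998 = 5314.8/1.487 = 3574.18.
Change = 3574.18/3523.26 − 1 = 0.0145.

1.45%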